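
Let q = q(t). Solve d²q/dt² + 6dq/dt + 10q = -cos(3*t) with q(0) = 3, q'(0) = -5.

q = -18*sin(3*t)/325 - cos(3*t)/325 + 976*cos(t)*exp(-3*t)/325 + 1357*exp(-3*t)*sin(t)/325

Characteristic equation r² + 6r + 10 = 0 has discriminant (6)² - 4·(10) = -4 < 0, so r = -3 ± i.
Hence q_h = C1*cos(t)*exp(-3*t) + C2*exp(-3*t)*sin(t).
Try q_p = A*cos(3*t) + B*sin(3*t). Substituting and equating the coefficients of cos(3t) and sin(3t) gives A = -1/325, B = -18/325, so q_p = -18*sin(3*t)/325 - cos(3*t)/325.
General solution: q = -18*sin(3*t)/325 - cos(3*t)/325 + C1*cos(t)*exp(-3*t) + C2*exp(-3*t)*sin(t).
Apply the initial conditions: q(0) = -1/325 + C1 = 3 and q'(0) = -54/325 + C2 - 3*C1 = -5. Solving gives C1 = 976/325, C2 = 1357/325.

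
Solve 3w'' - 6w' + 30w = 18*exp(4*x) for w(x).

w = exp(4*x)/3 + C1*cos(3*x)*exp(x) + C2*exp(x)*sin(3*x)

Divide through by 3: w'' - 2w' + 10w = 6*exp(4*x).
Characteristic equation r² - 2r + 10 = 0 has discriminant (-2)² - 4·(10) = -36 < 0, so r = 1 ± 3i.
Hence w_h = C1*cos(3*x)*exp(x) + C2*exp(x)*sin(3*x).
Try w_p = A*exp(4*x). Substituting into the equation and dividing by exp(4*x) gives A = 1/3, so w_p = exp(4*x)/3.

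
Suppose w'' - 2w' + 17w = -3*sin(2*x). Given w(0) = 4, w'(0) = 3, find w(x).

Characteristic equation r² - 2r + 17 = 0 has discriminant (-2)² - 4·(17) = -64 < 0, so r = 1 ± 4i.
Hence w_h = C1*cos(4*x)*exp(x) + C2*exp(x)*sin(4*x).
Try w_p = A*cos(2*x) + B*sin(2*x). Substituting and equating the coefficients of cos(2x) and sin(2x) gives A = -12/185, B = -39/185, so w_p = -39*sin(2*x)/185 - 12*cos(2*x)/185.
General solution: w = -39*sin(2*x)/185 - 12*cos(2*x)/185 + C1*cos(4*x)*exp(x) + C2*exp(x)*sin(4*x).
Apply the initial conditions: w(0) = -12/185 + C1 = 4 and w'(0) = -78/185 + C1 + 4*C2 = 3. Solving gives C1 = 752/185, C2 = -119/740.

w = -39*sin(2*x)/185 - 12*cos(2*x)/185 - 119*exp(x)*sin(4*x)/740 + 752*cos(4*x)*exp(x)/185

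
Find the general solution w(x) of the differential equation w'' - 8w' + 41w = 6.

Characteristic equation r² - 8r + 41 = 0 has discriminant (-8)² - 4·(41) = -100 < 0, so r = 4 ± 5i.
Hence w_h = C1*cos(5*x)*exp(4*x) + C2*exp(4*x)*sin(5*x).
For the particular solution try w_p = A0. Substituting and matching coefficients of each power of x gives A0 = 6/41, so w_p = 6/41.

w = 6/41 + C1*cos(5*x)*exp(4*x) + C2*exp(4*x)*sin(5*x)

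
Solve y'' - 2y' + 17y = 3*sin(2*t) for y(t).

y = 12*cos(2*t)/185 + 39*sin(2*t)/185 + C1*cos(4*t)*exp(t) + C2*exp(t)*sin(4*t)

Characteristic equation r² - 2r + 17 = 0 has discriminant (-2)² - 4·(17) = -64 < 0, so r = 1 ± 4i.
Hence y_h = C1*cos(4*t)*exp(t) + C2*exp(t)*sin(4*t).
Try y_p = A*cos(2*t) + B*sin(2*t). Substituting and equating the coefficients of cos(2t) and sin(2t) gives A = 12/185, B = 39/185, so y_p = 12*cos(2*t)/185 + 39*sin(2*t)/185.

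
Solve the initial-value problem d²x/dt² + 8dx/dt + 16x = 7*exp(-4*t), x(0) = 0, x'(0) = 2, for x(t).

Characteristic equation r² + 8r + 16 = 0 has discriminant (8)² - 4·(16) = 0, so r = -4 is a repeated root.
Hence x_h = (C1 + C2*t)*exp(-4*t).
Since exp(-4*t) solves the homogeneous equation (r = -4 is a root of multiplicity 2), multiply the trial by t^2. Try x_p = A*t^2*exp(-4*t). Substituting into the equation and dividing by exp(-4*t) gives A = 7/2, so x_p = 7*t^2*exp(-4*t)/2.
General solution: x = C1*exp(-4*t) + 7*t^2*exp(-4*t)/2 + C2*t*exp(-4*t).
Apply the initial conditions: x(0) = C1 = 0 and x'(0) = C2 - 4*C1 = 2. Solving gives C1 = 0, C2 = 2.

x = 2*t*exp(-4*t) + 7*t**2*exp(-4*t)/2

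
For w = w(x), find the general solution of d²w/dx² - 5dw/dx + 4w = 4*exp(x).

w = C1*exp(x) + C2*exp(4*x) - 4*x*exp(x)/3

Characteristic equation r² - 5r + 4 = 0 factors as (r - 1)(r - 4) = 0, so r = 1, 4.
Hence w_h = C1*exp(x) + C2*exp(4*x).
Since exp(x) solves the homogeneous equation (r = 1 is a root of multiplicity 1), multiply the trial by x. Try w_p = A*x*exp(x). Substituting into the equation and dividing by exp(x) gives A = -4/3, so w_p = -4*x*exp(x)/3.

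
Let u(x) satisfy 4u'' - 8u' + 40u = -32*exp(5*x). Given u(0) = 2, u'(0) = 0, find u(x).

Divide through by 4: u'' - 2u' + 10u = -8*exp(5*x).
Characteristic equation r² - 2r + 10 = 0 has discriminant (-2)² - 4·(10) = -36 < 0, so r = 1 ± 3i.
Hence u_h = C1*cos(3*x)*exp(x) + C2*exp(x)*sin(3*x).
Try u_p = A*exp(5*x). Substituting into the equation and dividing by exp(5*x) gives A = -8/25, so u_p = -8*exp(5*x)/25.
General solution: u = -8*exp(5*x)/25 + C1*cos(3*x)*exp(x) + C2*exp(x)*sin(3*x).
Apply the initial conditions: u(0) = -8/25 + C1 = 2 and u'(0) = -8/5 + C1 + 3*C2 = 0. Solving gives C1 = 58/25, C2 = -6/25.

u = -8*exp(5*x)/25 - 6*exp(x)*sin(3*x)/25 + 58*cos(3*x)*exp(x)/25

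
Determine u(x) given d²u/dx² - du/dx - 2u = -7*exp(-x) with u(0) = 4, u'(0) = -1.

Characteristic equation r² - r - 2 = 0 factors as (r + 1)(r - 2) = 0, so r = -1, 2.
Hence u_h = C1*exp(-x) + C2*exp(2*x).
Since exp(-x) solves the homogeneous equation (r = -1 is a root of multiplicity 1), multiply the trial by x. Try u_p = A*x*exp(-x). Substituting into the equation and dividing by exp(-x) gives A = 7/3, so u_p = 7*x*exp(-x)/3.
General solution: u = C1*exp(-x) + C2*exp(2*x) + 7*x*exp(-x)/3.
Apply the initial conditions: u(0) = C1 + C2 = 4 and u'(0) = 7/3 - C1 + 2*C2 = -1. Solving gives C1 = 34/9, C2 = 2/9.

u = 2*exp(2*x)/9 + 34*exp(-x)/9 + 7*x*exp(-x)/3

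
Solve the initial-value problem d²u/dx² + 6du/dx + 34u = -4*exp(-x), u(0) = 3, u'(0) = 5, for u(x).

Characteristic equation r² + 6r + 34 = 0 has discriminant (6)² - 4·(34) = -100 < 0, so r = -3 ± 5i.
Hence u_h = C1*cos(5*x)*exp(-3*x) + C2*exp(-3*x)*sin(5*x).
Try u_p = A*exp(-x). Substituting into the equation and dividing by exp(-x) gives A = -4/29, so u_p = -4*exp(-x)/29.
General solution: u = -4*exp(-x)/29 + C1*cos(5*x)*exp(-3*x) + C2*exp(-3*x)*sin(5*x).
Apply the initial conditions: u(0) = -4/29 + C1 = 3 and u'(0) = 4/29 - 3*C1 + 5*C2 = 5. Solving gives C1 = 91/29, C2 = 414/145.

u = -4*exp(-x)/29 + 91*cos(5*x)*exp(-3*x)/29 + 414*exp(-3*x)*sin(5*x)/145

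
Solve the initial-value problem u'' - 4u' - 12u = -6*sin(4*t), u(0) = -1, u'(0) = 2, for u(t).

Characteristic equation r² - 4r - 12 = 0 factors as (r + 2)(r - 6) = 0, so r = -2, 6.
Hence u_h = C1*exp(-2*t) + C2*exp(6*t).
Try u_p = A*cos(4*t) + B*sin(4*t). Substituting and equating the coefficients of cos(4t) and sin(4t) gives A = -6/65, B = 21/130, so u_p = -6*cos(4*t)/65 + 21*sin(4*t)/130.
General solution: u = -6*cos(4*t)/65 + 21*sin(4*t)/130 + C1*exp(-2*t) + C2*exp(6*t).
Apply the initial conditions: u(0) = -6/65 + C1 + C2 = -1 and u'(0) = 42/65 - 2*C1 + 6*C2 = 2. Solving gives C1 = -17/20, C2 = -3/52.

u = -17*exp(-2*t)/20 - 6*cos(4*t)/65 - 3*exp(6*t)/52 + 21*sin(4*t)/130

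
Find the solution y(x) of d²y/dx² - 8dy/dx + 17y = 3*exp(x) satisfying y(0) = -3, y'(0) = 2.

Characteristic equation r² - 8r + 17 = 0 has discriminant (-8)² - 4·(17) = -4 < 0, so r = 4 ± i.
Hence y_h = C1*cos(x)*exp(4*x) + C2*exp(4*x)*sin(x).
Try y_p = A*exp(x). Substituting into the equation and dividing by exp(x) gives A = 3/10, so y_p = 3*exp(x)/10.
General solution: y = 3*exp(x)/10 + C1*cos(x)*exp(4*x) + C2*exp(4*x)*sin(x).
Apply the initial conditions: y(0) = 3/10 + C1 = -3 and y'(0) = 3/10 + C2 + 4*C1 = 2. Solving gives C1 = -33/10, C2 = 149/10.

y = 3*exp(x)/10 - 33*cos(x)*exp(4*x)/10 + 149*exp(4*x)*sin(x)/10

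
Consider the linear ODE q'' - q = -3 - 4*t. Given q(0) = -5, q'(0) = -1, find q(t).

Characteristic equation r² - 1 = 0 factors as (r + 1)(r - 1) = 0, so r = -1, 1.
Hence q_h = C1*exp(-t) + C2*exp(t).
For the particular solution try q_p = A0 + A1*t. Substituting and matching coefficients of each power of t gives A0 = 3, A1 = 4, so q_p = 3 + 4*t.
General solution: q = 3 + 4*t + C1*exp(-t) + C2*exp(t).
Apply the initial conditions: q(0) = 3 + C1 + C2 = -5 and q'(0) = 4 + C2 - C1 = -1. Solving gives C1 = -3/2, C2 = -13/2.

q = 3 + 4*t - 13*exp(t)/2 - 3*exp(-t)/2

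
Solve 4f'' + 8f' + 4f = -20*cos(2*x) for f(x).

Divide through by 4: f'' + 2f' + f = -5*cos(2*x).
Characteristic equation r² + 2r + 1 = 0 has discriminant (2)² - 4·(1) = 0, so r = -1 is a repeated root.
Hence f_h = (C1 + C2*x)*exp(-x).
Try f_p = A*cos(2*x) + B*sin(2*x). Substituting and equating the coefficients of cos(2x) and sin(2x) gives A = 3/5, B = -4/5, so f_p = -4*sin(2*x)/5 + 3*cos(2*x)/5.

f = -4*sin(2*x)/5 + 3*cos(2*x)/5 + C1*exp(-x) + C2*x*exp(-x)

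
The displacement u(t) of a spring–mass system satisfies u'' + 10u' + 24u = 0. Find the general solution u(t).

u = C1*exp(-6*t) + C2*exp(-4*t)

Characteristic equation r² + 10r + 24 = 0 factors as (r + 6)(r + 4) = 0, so r = -6, -4.
Hence u_h = C1*exp(-6*t) + C2*exp(-4*t).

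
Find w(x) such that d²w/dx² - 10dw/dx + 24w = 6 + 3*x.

w = 29/96 + x/8 + C1*exp(6*x) + C2*exp(4*x)

Characteristic equation r² - 10r + 24 = 0 factors as (r - 6)(r - 4) = 0, so r = 6, 4.
Hence w_h = C1*exp(6*x) + C2*exp(4*x).
For the particular solution try w_p = A0 + A1*x. Substituting and matching coefficients of each power of x gives A0 = 29/96, A1 = 1/8, so w_p = 29/96 + x/8.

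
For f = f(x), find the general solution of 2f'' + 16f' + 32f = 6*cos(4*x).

Divide through by 2: f'' + 8f' + 16f = 3*cos(4*x).
Characteristic equation r² + 8r + 16 = 0 has discriminant (8)² - 4·(16) = 0, so r = -4 is a repeated root.
Hence f_h = (C1 + C2*x)*exp(-4*x).
Try f_p = A*cos(4*x) + B*sin(4*x). Substituting and equating the coefficients of cos(4x) and sin(4x) gives A = 0, B = 3/32, so f_p = 3*sin(4*x)/32.

f = 3*sin(4*x)/32 + C1*exp(-4*x) + C2*x*exp(-4*x)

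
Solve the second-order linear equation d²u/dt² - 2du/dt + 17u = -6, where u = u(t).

Characteristic equation r² - 2r + 17 = 0 has discriminant (-2)² - 4·(17) = -64 < 0, so r = 1 ± 4i.
Hence u_h = C1*cos(4*t)*exp(t) + C2*exp(t)*sin(4*t).
For the particular solution try u_p = A0. Substituting and matching coefficients of each power of t gives A0 = -6/17, so u_p = -6/17.

u = -6/17 + C1*cos(4*t)*exp(t) + C2*exp(t)*sin(4*t)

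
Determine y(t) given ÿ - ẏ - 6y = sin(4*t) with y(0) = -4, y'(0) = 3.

Characteristic equation r² - r - 6 = 0 factors as (r + 2)(r - 3) = 0, so r = -2, 3.
Hence y_h = C1*exp(-2*t) + C2*exp(3*t).
Try y_p = A*cos(4*t) + B*sin(4*t). Substituting and equating the coefficients of cos(4t) and sin(4t) gives A = 1/125, B = -11/250, so y_p = -11*sin(4*t)/250 + cos(4*t)/125.
General solution: y = -11*sin(4*t)/250 + cos(4*t)/125 + C1*exp(-2*t) + C2*exp(3*t).
Apply the initial conditions: y(0) = 1/125 + C1 + C2 = -4 and y'(0) = -22/125 - 2*C1 + 3*C2 = 3. Solving gives C1 = -76/25, C2 = -121/125.

y = -121*exp(3*t)/125 - 76*exp(-2*t)/25 - 11*sin(4*t)/250 + cos(4*t)/125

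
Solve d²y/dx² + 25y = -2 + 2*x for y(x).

Characteristic equation r² + 25 = 0 has discriminant (0)² - 4·(25) = -100 < 0, so r = ± 5i.
Hence y_h = C1*cos(5*x) + C2*sin(5*x).
For the particular solution try y_p = A0 + A1*x. Substituting and matching coefficients of each power of x gives A0 = -2/25, A1 = 2/25, so y_p = -2/25 + 2*x/25.

y = -2/25 + 2*x/25 + C1*cos(5*x) + C2*sin(5*x)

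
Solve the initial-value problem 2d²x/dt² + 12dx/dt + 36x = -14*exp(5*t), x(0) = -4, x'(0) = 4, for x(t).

Divide through by 2: x'' + 6x' + 18x = -7*exp(5*t).
Characteristic equation r² + 6r + 18 = 0 has discriminant (6)² - 4·(18) = -36 < 0, so r = -3 ± 3i.
Hence x_h = C1*cos(3*t)*exp(-3*t) + C2*exp(-3*t)*sin(3*t).
Try x_p = A*exp(5*t). Substituting into the equation and dividing by exp(5*t) gives A = -7/73, so x_p = -7*exp(5*t)/73.
General solution: x = -7*exp(5*t)/73 + C1*cos(3*t)*exp(-3*t) + C2*exp(-3*t)*sin(3*t).
Apply the initial conditions: x(0) = -7/73 + C1 = -4 and x'(0) = -35/73 - 3*C1 + 3*C2 = 4. Solving gives C1 = -285/73, C2 = -176/73.

x = -7*exp(5*t)/73 - 285*cos(3*t)*exp(-3*t)/73 - 176*exp(-3*t)*sin(3*t)/73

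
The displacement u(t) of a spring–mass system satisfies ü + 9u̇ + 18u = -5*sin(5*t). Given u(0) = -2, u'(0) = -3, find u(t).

Characteristic equation r² + 9r + 18 = 0 factors as (r + 6)(r + 3) = 0, so r = -6, -3.
Hence u_h = C1*exp(-6*t) + C2*exp(-3*t).
Try u_p = A*cos(5*t) + B*sin(5*t). Substituting and equating the coefficients of cos(5t) and sin(5t) gives A = 225/2074, B = 35/2074, so u_p = 35*sin(5*t)/2074 + 225*cos(5*t)/2074.
General solution: u = 35*sin(5*t)/2074 + 225*cos(5*t)/2074 + C1*exp(-6*t) + C2*exp(-3*t).
Apply the initial conditions: u(0) = 225/2074 + C1 + C2 = -2 and u'(0) = 175/2074 - 6*C1 - 3*C2 = -3. Solving gives C1 = 574/183, C2 = -535/102.

u = -535*exp(-3*t)/102 + 35*sin(5*t)/2074 + 225*cos(5*t)/2074 + 574*exp(-6*t)/183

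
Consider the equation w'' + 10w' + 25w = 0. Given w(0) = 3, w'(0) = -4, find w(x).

Characteristic equation r² + 10r + 25 = 0 has discriminant (10)² - 4·(25) = 0, so r = -5 is a repeated root.
Hence w_h = (C1 + C2*x)*exp(-5*x).
Apply the initial conditions: w(0) = C1 = 3 and w'(0) = C2 - 5*C1 = -4. Solving gives C1 = 3, C2 = 11.

w = 3*exp(-5*x) + 11*x*exp(-5*x)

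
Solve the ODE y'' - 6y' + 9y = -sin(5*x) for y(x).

Characteristic equation r² - 6r + 9 = 0 has discriminant (-6)² - 4·(9) = 0, so r = 3 is a repeated root.
Hence y_h = (C1 + C2*x)*exp(3*x).
Try y_p = A*cos(5*x) + B*sin(5*x). Substituting and equating the coefficients of cos(5x) and sin(5x) gives A = -15/578, B = 4/289, so y_p = -15*cos(5*x)/578 + 4*sin(5*x)/289.

y = -15*cos(5*x)/578 + 4*sin(5*x)/289 + C1*exp(3*x) + C2*x*exp(3*x)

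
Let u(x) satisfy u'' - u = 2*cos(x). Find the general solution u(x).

u = -cos(x) + C1*exp(-x) + C2*exp(x)

Characteristic equation r² - 1 = 0 factors as (r + 1)(r - 1) = 0, so r = -1, 1.
Hence u_h = C1*exp(-x) + C2*exp(x).
Try u_p = A*cos(x) + B*sin(x). Substituting and equating the coefficients of cos(x) and sin(x) gives A = -1, B = 0, so u_p = -cos(x).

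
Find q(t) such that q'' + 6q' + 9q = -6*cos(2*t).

Characteristic equation r² + 6r + 9 = 0 has discriminant (6)² - 4·(9) = 0, so r = -3 is a repeated root.
Hence q_h = (C1 + C2*t)*exp(-3*t).
Try q_p = A*cos(2*t) + B*sin(2*t). Substituting and equating the coefficients of cos(2t) and sin(2t) gives A = -30/169, B = -72/169, so q_p = -72*sin(2*t)/169 - 30*cos(2*t)/169.

q = -72*sin(2*t)/169 - 30*cos(2*t)/169 + C1*exp(-3*t) + C2*t*exp(-3*t)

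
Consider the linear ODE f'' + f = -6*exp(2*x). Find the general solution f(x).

Characteristic equation r² + 1 = 0 has discriminant (0)² - 4·(1) = -4 < 0, so r = ± i.
Hence f_h = C1*cos(x) + C2*sin(x).
Try f_p = A*exp(2*x). Substituting into the equation and dividing by exp(2*x) gives A = -6/5, so f_p = -6*exp(2*x)/5.

f = -6*exp(2*x)/5 + C1*cos(x) + C2*sin(x)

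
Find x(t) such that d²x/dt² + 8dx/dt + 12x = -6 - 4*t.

Characteristic equation r² + 8r + 12 = 0 factors as (r + 2)(r + 6) = 0, so r = -2, -6.
Hence x_h = C1*exp(-2*t) + C2*exp(-6*t).
For the particular solution try x_p = A0 + A1*t. Substituting and matching coefficients of each power of t gives A0 = -5/18, A1 = -1/3, so x_p = -5/18 - t/3.

x = -5/18 - t/3 + C1*exp(-2*t) + C2*exp(-6*t)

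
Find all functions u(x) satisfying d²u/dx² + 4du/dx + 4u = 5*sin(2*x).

u = -5*cos(2*x)/8 + C1*exp(-2*x) + C2*x*exp(-2*x)

Characteristic equation r² + 4r + 4 = 0 has discriminant (4)² - 4·(4) = 0, so r = -2 is a repeated root.
Hence u_h = (C1 + C2*x)*exp(-2*x).
Try u_p = A*cos(2*x) + B*sin(2*x). Substituting and equating the coefficients of cos(2x) and sin(2x) gives A = -5/8, B = 0, so u_p = -5*cos(2*x)/8.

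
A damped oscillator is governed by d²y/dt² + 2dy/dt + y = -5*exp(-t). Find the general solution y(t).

y = C1*exp(-t) - 5*t**2*exp(-t)/2 + C2*t*exp(-t)

Characteristic equation r² + 2r + 1 = 0 has discriminant (2)² - 4·(1) = 0, so r = -1 is a repeated root.
Hence y_h = (C1 + C2*t)*exp(-t).
Since exp(-t) solves the homogeneous equation (r = -1 is a root of multiplicity 2), multiply the trial by t^2. Try y_p = A*t^2*exp(-t). Substituting into the equation and dividing by exp(-t) gives A = -5/2, so y_p = -5*t^2*exp(-t)/2.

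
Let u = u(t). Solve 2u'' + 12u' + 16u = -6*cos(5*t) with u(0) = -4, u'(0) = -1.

u = -487*exp(-2*t)/58 - 90*sin(5*t)/1189 + 51*cos(5*t)/1189 + 357*exp(-4*t)/82

Divide through by 2: u'' + 6u' + 8u = -3*cos(5*t).
Characteristic equation r² + 6r + 8 = 0 factors as (r + 4)(r + 2) = 0, so r = -4, -2.
Hence u_h = C1*exp(-4*t) + C2*exp(-2*t).
Try u_p = A*cos(5*t) + B*sin(5*t). Substituting and equating the coefficients of cos(5t) and sin(5t) gives A = 51/1189, B = -90/1189, so u_p = -90*sin(5*t)/1189 + 51*cos(5*t)/1189.
General solution: u = -90*sin(5*t)/1189 + 51*cos(5*t)/1189 + C1*exp(-4*t) + C2*exp(-2*t).
Apply the initial conditions: u(0) = 51/1189 + C1 + C2 = -4 and u'(0) = -450/1189 - 4*C1 - 2*C2 = -1. Solving gives C1 = 357/82, C2 = -487/58.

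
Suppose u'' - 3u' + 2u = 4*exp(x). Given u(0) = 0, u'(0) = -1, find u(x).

u = -3*exp(x) + 3*exp(2*x) - 4*x*exp(x)

Characteristic equation r² - 3r + 2 = 0 factors as (r - 1)(r - 2) = 0, so r = 1, 2.
Hence u_h = C1*exp(x) + C2*exp(2*x).
Since exp(x) solves the homogeneous equation (r = 1 is a root of multiplicity 1), multiply the trial by x. Try u_p = A*x*exp(x). Substituting into the equation and dividing by exp(x) gives A = -4, so u_p = -4*x*exp(x).
General solution: u = C1*exp(x) + C2*exp(2*x) - 4*x*exp(x).
Apply the initial conditions: u(0) = C1 + C2 = 0 and u'(0) = -4 + C1 + 2*C2 = -1. Solving gives C1 = -3, C2 = 3.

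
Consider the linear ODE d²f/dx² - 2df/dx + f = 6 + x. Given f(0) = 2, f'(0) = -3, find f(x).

Characteristic equation r² - 2r + 1 = 0 has discriminant (-2)² - 4·(1) = 0, so r = 1 is a repeated root.
Hence f_h = (C1 + C2*x)*exp(x).
For the particular solution try f_p = A0 + A1*x. Substituting and matching coefficients of each power of x gives A0 = 8, A1 = 1, so f_p = 8 + x.
General solution: f = 8 + x + C1*exp(x) + C2*x*exp(x).
Apply the initial conditions: f(0) = 8 + C1 = 2 and f'(0) = 1 + C1 + C2 = -3. Solving gives C1 = -6, C2 = 2.

f = 8 + x - 6*exp(x) + 2*x*exp(x)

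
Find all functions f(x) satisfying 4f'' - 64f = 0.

Divide through by 4: f'' - 16f = 0.
Characteristic equation r² - 16 = 0 factors as (r + 4)(r - 4) = 0, so r = -4, 4.
Hence f_h = C1*exp(-4*x) + C2*exp(4*x).

f = C1*exp(-4*x) + C2*exp(4*x)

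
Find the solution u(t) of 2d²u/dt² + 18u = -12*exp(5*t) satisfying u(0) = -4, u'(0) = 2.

u = -65*cos(3*t)/17 - 3*exp(5*t)/17 + 49*sin(3*t)/51

Divide through by 2: u'' + 9u = -6*exp(5*t).
Characteristic equation r² + 9 = 0 has discriminant (0)² - 4·(9) = -36 < 0, so r = ± 3i.
Hence u_h = C1*cos(3*t) + C2*sin(3*t).
Try u_p = A*exp(5*t). Substituting into the equation and dividing by exp(5*t) gives A = -3/17, so u_p = -3*exp(5*t)/17.
General solution: u = -3*exp(5*t)/17 + C1*cos(3*t) + C2*sin(3*t).
Apply the initial conditions: u(0) = -3/17 + C1 = -4 and u'(0) = -15/17 + 3*C2 = 2. Solving gives C1 = -65/17, C2 = 49/51.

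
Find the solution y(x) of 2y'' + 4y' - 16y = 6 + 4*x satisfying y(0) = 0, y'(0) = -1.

y = -7/16 - x/4 + exp(2*x)/6 + 13*exp(-4*x)/48

Divide through by 2: y'' + 2y' - 8y = 3 + 2*x.
Characteristic equation r² + 2r - 8 = 0 factors as (r - 2)(r + 4) = 0, so r = 2, -4.
Hence y_h = C1*exp(2*x) + C2*exp(-4*x).
For the particular solution try y_p = A0 + A1*x. Substituting and matching coefficients of each power of x gives A0 = -7/16, A1 = -1/4, so y_p = -7/16 - x/4.
General solution: y = -7/16 - x/4 + C1*exp(2*x) + C2*exp(-4*x).
Apply the initial conditions: y(0) = -7/16 + C1 + C2 = 0 and y'(0) = -1/4 - 4*C2 + 2*C1 = -1. Solving gives C1 = 1/6, C2 = 13/48.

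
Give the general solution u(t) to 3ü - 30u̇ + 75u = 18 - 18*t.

Divide through by 3: u'' - 10u' + 25u = 6 - 6*t.
Characteristic equation r² - 10r + 25 = 0 has discriminant (-10)² - 4·(25) = 0, so r = 5 is a repeated root.
Hence u_h = (C1 + C2*t)*exp(5*t).
For the particular solution try u_p = A0 + A1*t. Substituting and matching coefficients of each power of t gives A0 = 18/125, A1 = -6/25, so u_p = 18/125 - 6*t/25.

u = 18/125 - 6*t/25 + C1*exp(5*t) + C2*t*exp(5*t)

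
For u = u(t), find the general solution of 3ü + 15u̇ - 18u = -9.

u = 1/2 + C1*exp(-6*t) + C2*exp(t)

Divide through by 3: u'' + 5u' - 6u = -3.
Characteristic equation r² + 5r - 6 = 0 factors as (r + 6)(r - 1) = 0, so r = -6, 1.
Hence u_h = C1*exp(-6*t) + C2*exp(t).
For the particular solution try u_p = A0. Substituting and matching coefficients of each power of t gives A0 = 1/2, so u_p = 1/2.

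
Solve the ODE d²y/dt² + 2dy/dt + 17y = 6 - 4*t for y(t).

y = 110/289 - 4*t/17 + C1*cos(4*t)*exp(-t) + C2*exp(-t)*sin(4*t)

Characteristic equation r² + 2r + 17 = 0 has discriminant (2)² - 4·(17) = -64 < 0, so r = -1 ± 4i.
Hence y_h = C1*cos(4*t)*exp(-t) + C2*exp(-t)*sin(4*t).
For the particular solution try y_p = A0 + A1*t. Substituting and matching coefficients of each power of t gives A0 = 110/289, A1 = -4/17, so y_p = 110/289 - 4*t/17.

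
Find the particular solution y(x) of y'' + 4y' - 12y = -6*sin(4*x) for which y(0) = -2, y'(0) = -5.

y = -91*exp(2*x)/40 + 6*cos(4*x)/65 + 19*exp(-6*x)/104 + 21*sin(4*x)/130

Characteristic equation r² + 4r - 12 = 0 factors as (r + 6)(r - 2) = 0, so r = -6, 2.
Hence y_h = C1*exp(-6*x) + C2*exp(2*x).
Try y_p = A*cos(4*x) + B*sin(4*x). Substituting and equating the coefficients of cos(4x) and sin(4x) gives A = 6/65, B = 21/130, so y_p = 6*cos(4*x)/65 + 21*sin(4*x)/130.
General solution: y = 6*cos(4*x)/65 + 21*sin(4*x)/130 + C1*exp(-6*x) + C2*exp(2*x).
Apply the initial conditions: y(0) = 6/65 + C1 + C2 = -2 and y'(0) = 42/65 - 6*C1 + 2*C2 = -5. Solving gives C1 = 19/104, C2 = -91/40.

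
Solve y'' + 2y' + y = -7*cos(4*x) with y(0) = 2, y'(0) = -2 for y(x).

Characteristic equation r² + 2r + 1 = 0 has discriminant (2)² - 4·(1) = 0, so r = -1 is a repeated root.
Hence y_h = (C1 + C2*x)*exp(-x).
Try y_p = A*cos(4*x) + B*sin(4*x). Substituting and equating the coefficients of cos(4x) and sin(4x) gives A = 105/289, B = -56/289, so y_p = -56*sin(4*x)/289 + 105*cos(4*x)/289.
General solution: y = -56*sin(4*x)/289 + 105*cos(4*x)/289 + C1*exp(-x) + C2*x*exp(-x).
Apply the initial conditions: y(0) = 105/289 + C1 = 2 and y'(0) = -224/289 + C2 - C1 = -2. Solving gives C1 = 473/289, C2 = 7/17.

y = -56*sin(4*x)/289 + 105*cos(4*x)/289 + 473*exp(-x)/289 + 7*x*exp(-x)/17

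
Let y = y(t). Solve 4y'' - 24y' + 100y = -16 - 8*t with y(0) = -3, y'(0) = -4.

y = -112/625 - 2*t/25 - 1763*cos(4*t)*exp(3*t)/625 + 2839*exp(3*t)*sin(4*t)/2500

Divide through by 4: y'' - 6y' + 25y = -4 - 2*t.
Characteristic equation r² - 6r + 25 = 0 has discriminant (-6)² - 4·(25) = -64 < 0, so r = 3 ± 4i.
Hence y_h = C1*cos(4*t)*exp(3*t) + C2*exp(3*t)*sin(4*t).
For the particular solution try y_p = A0 + A1*t. Substituting and matching coefficients of each power of t gives A0 = -112/625, A1 = -2/25, so y_p = -112/625 - 2*t/25.
General solution: y = -112/625 - 2*t/25 + C1*cos(4*t)*exp(3*t) + C2*exp(3*t)*sin(4*t).
Apply the initial conditions: y(0) = -112/625 + C1 = -3 and y'(0) = -2/25 + 3*C1 + 4*C2 = -4. Solving gives C1 = -1763/625, C2 = 2839/2500.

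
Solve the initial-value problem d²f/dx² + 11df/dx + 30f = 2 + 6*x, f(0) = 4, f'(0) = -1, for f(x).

f = -1/150 - 113*exp(-6*x)/6 + x/5 + 571*exp(-5*x)/25

Characteristic equation r² + 11r + 30 = 0 factors as (r + 6)(r + 5) = 0, so r = -6, -5.
Hence f_h = C1*exp(-6*x) + C2*exp(-5*x).
For the particular solution try f_p = A0 + A1*x. Substituting and matching coefficients of each power of x gives A0 = -1/150, A1 = 1/5, so f_p = -1/150 + x/5.
General solution: f = -1/150 + x/5 + C1*exp(-6*x) + C2*exp(-5*x).
Apply the initial conditions: f(0) = -1/150 + C1 + C2 = 4 and f'(0) = 1/5 - 6*C1 - 5*C2 = -1. Solving gives C1 = -113/6, C2 = 571/25.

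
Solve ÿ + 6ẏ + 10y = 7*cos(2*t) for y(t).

y = 7*sin(2*t)/15 + 7*cos(2*t)/30 + C1*cos(t)*exp(-3*t) + C2*exp(-3*t)*sin(t)

Characteristic equation r² + 6r + 10 = 0 has discriminant (6)² - 4·(10) = -4 < 0, so r = -3 ± i.
Hence y_h = C1*cos(t)*exp(-3*t) + C2*exp(-3*t)*sin(t).
Try y_p = A*cos(2*t) + B*sin(2*t). Substituting and equating the coefficients of cos(2t) and sin(2t) gives A = 7/30, B = 7/15, so y_p = 7*sin(2*t)/15 + 7*cos(2*t)/30.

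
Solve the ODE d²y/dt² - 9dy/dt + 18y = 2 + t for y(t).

y = 5/36 + t/18 + C1*exp(6*t) + C2*exp(3*t)

Characteristic equation r² - 9r + 18 = 0 factors as (r - 6)(r - 3) = 0, so r = 6, 3.
Hence y_h = C1*exp(6*t) + C2*exp(3*t).
For the particular solution try y_p = A0 + A1*t. Substituting and matching coefficients of each power of t gives A0 = 5/36, A1 = 1/18, so y_p = 5/36 + t/18.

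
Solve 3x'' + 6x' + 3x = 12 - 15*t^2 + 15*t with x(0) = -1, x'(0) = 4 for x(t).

x = -36 - 5*t**2 + 25*t + 35*exp(-t) + 14*t*exp(-t)

Divide through by 3: x'' + 2x' + x = 4 - 5*t^2 + 5*t.
Characteristic equation r² + 2r + 1 = 0 has discriminant (2)² - 4·(1) = 0, so r = -1 is a repeated root.
Hence x_h = (C1 + C2*t)*exp(-t).
For the particular solution try x_p = A0 + A1*t + A2*t^2. Substituting and matching coefficients of each power of t gives A0 = -36, A1 = 25, A2 = -5, so x_p = -36 - 5*t^2 + 25*t.
General solution: x = -36 - 5*t^2 + 25*t + C1*exp(-t) + C2*t*exp(-t).
Apply the initial conditions: x(0) = -36 + C1 = -1 and x'(0) = 25 + C2 - C1 = 4. Solving gives C1 = 35, C2 = 14.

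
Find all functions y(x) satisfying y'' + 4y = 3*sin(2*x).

y = C1*cos(2*x) + C2*sin(2*x) - 3*x*cos(2*x)/4

Characteristic equation r² + 4 = 0 has discriminant (0)² - 4·(4) = -16 < 0, so r = ± 2i.
Hence y_h = C1*cos(2*x) + C2*sin(2*x).
Since ±2i are characteristic roots, multiply the trial by x. Try y_p = x*(A*cos(2*x) + B*sin(2*x)). Substituting and equating the coefficients of cos(2x) and sin(2x) gives A = -3/4, B = 0, so y_p = -3*x*cos(2*x)/4.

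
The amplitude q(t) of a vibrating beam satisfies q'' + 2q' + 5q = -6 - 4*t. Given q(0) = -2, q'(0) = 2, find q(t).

Characteristic equation r² + 2r + 5 = 0 has discriminant (2)² - 4·(5) = -16 < 0, so r = -1 ± 2i.
Hence q_h = C1*cos(2*t)*exp(-t) + C2*exp(-t)*sin(2*t).
For the particular solution try q_p = A0 + A1*t. Substituting and matching coefficients of each power of t gives A0 = -22/25, A1 = -4/5, so q_p = -22/25 - 4*t/5.
General solution: q = -22/25 - 4*t/5 + C1*cos(2*t)*exp(-t) + C2*exp(-t)*sin(2*t).
Apply the initial conditions: q(0) = -22/25 + C1 = -2 and q'(0) = -4/5 - C1 + 2*C2 = 2. Solving gives C1 = -28/25, C2 = 21/25.

q = -22/25 - 4*t/5 - 28*cos(2*t)*exp(-t)/25 + 21*exp(-t)*sin(2*t)/25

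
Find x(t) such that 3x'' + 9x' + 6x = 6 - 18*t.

Divide through by 3: x'' + 3x' + 2x = 2 - 6*t.
Characteristic equation r² + 3r + 2 = 0 factors as (r + 1)(r + 2) = 0, so r = -1, -2.
Hence x_h = C1*exp(-t) + C2*exp(-2*t).
For the particular solution try x_p = A0 + A1*t. Substituting and matching coefficients of each power of t gives A0 = 11/2, A1 = -3, so x_p = 11/2 - 3*t.

x = 11/2 - 3*t + C1*exp(-t) + C2*exp(-2*t)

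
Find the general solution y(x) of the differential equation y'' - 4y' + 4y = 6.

y = 3/2 + C1*exp(2*x) + C2*x*exp(2*x)

Characteristic equation r² - 4r + 4 = 0 has discriminant (-4)² - 4·(4) = 0, so r = 2 is a repeated root.
Hence y_h = (C1 + C2*x)*exp(2*x).
For the particular solution try y_p = A0. Substituting and matching coefficients of each power of x gives A0 = 3/2, so y_p = 3/2.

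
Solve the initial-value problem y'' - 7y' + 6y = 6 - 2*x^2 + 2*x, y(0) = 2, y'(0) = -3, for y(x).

Characteristic equation r² - 7r + 6 = 0 factors as (r - 1)(r - 6) = 0, so r = 1, 6.
Hence y_h = C1*exp(x) + C2*exp(6*x).
For the particular solution try y_p = A0 + A1*x + A2*x^2. Substituting and matching coefficients of each power of x gives A0 = 16/27, A1 = -4/9, A2 = -1/3, so y_p = 16/27 - 4*x/9 - x^2/3.
General solution: y = 16/27 - 4*x/9 - x^2/3 + C1*exp(x) + C2*exp(6*x).
Apply the initial conditions: y(0) = 16/27 + C1 + C2 = 2 and y'(0) = -4/9 + C1 + 6*C2 = -3. Solving gives C1 = 11/5, C2 = -107/135.

y = 16/27 - 107*exp(6*x)/135 - 4*x/9 - x**2/3 + 11*exp(x)/5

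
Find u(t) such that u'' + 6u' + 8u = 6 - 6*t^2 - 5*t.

u = 9/16 + t/2 - 3*t**2/4 + C1*exp(-4*t) + C2*exp(-2*t)

Characteristic equation r² + 6r + 8 = 0 factors as (r + 4)(r + 2) = 0, so r = -4, -2.
Hence u_h = C1*exp(-4*t) + C2*exp(-2*t).
For the particular solution try u_p = A0 + A1*t + A2*t^2. Substituting and matching coefficients of each power of t gives A0 = 9/16, A1 = 1/2, A2 = -3/4, so u_p = 9/16 + t/2 - 3*t^2/4.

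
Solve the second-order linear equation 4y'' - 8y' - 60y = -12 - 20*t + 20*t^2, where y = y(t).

Divide through by 4: y'' - 2y' - 15y = -3 - 5*t + 5*t^2.
Characteristic equation r² - 2r - 15 = 0 factors as (r + 3)(r - 5) = 0, so r = -3, 5.
Hence y_h = C1*exp(-3*t) + C2*exp(5*t).
For the particular solution try y_p = A0 + A1*t + A2*t^2. Substituting and matching coefficients of each power of t gives A0 = 67/675, A1 = 19/45, A2 = -1/3, so y_p = 67/675 - t^2/3 + 19*t/45.

y = 67/675 - t**2/3 + 19*t/45 + C1*exp(-3*t) + C2*exp(5*t)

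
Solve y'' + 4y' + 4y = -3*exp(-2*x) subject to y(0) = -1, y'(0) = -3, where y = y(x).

y = -exp(-2*x) - 5*x*exp(-2*x) - 3*x**2*exp(-2*x)/2

Characteristic equation r² + 4r + 4 = 0 has discriminant (4)² - 4·(4) = 0, so r = -2 is a repeated root.
Hence y_h = (C1 + C2*x)*exp(-2*x).
Since exp(-2*x) solves the homogeneous equation (r = -2 is a root of multiplicity 2), multiply the trial by x^2. Try y_p = A*x^2*exp(-2*x). Substituting into the equation and dividing by exp(-2*x) gives A = -3/2, so y_p = -3*x^2*exp(-2*x)/2.
General solution: y = C1*exp(-2*x) - 3*x^2*exp(-2*x)/2 + C2*x*exp(-2*x).
Apply the initial conditions: y(0) = C1 = -1 and y'(0) = C2 - 2*C1 = -3. Solving gives C1 = -1, C2 = -5.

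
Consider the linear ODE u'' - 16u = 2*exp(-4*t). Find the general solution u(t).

u = C1*exp(4*t) + C2*exp(-4*t) - t*exp(-4*t)/4

Characteristic equation r² - 16 = 0 factors as (r - 4)(r + 4) = 0, so r = 4, -4.
Hence u_h = C1*exp(4*t) + C2*exp(-4*t).
Since exp(-4*t) solves the homogeneous equation (r = -4 is a root of multiplicity 1), multiply the trial by t. Try u_p = A*t*exp(-4*t). Substituting into the equation and dividing by exp(-4*t) gives A = -1/4, so u_p = -t*exp(-4*t)/4.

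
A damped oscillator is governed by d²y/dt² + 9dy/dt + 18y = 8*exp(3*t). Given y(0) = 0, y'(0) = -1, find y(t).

Characteristic equation r² + 9r + 18 = 0 factors as (r + 6)(r + 3) = 0, so r = -6, -3.
Hence y_h = C1*exp(-6*t) + C2*exp(-3*t).
Try y_p = A*exp(3*t). Substituting into the equation and dividing by exp(3*t) gives A = 4/27, so y_p = 4*exp(3*t)/27.
General solution: y = 4*exp(3*t)/27 + C1*exp(-6*t) + C2*exp(-3*t).
Apply the initial conditions: y(0) = 4/27 + C1 + C2 = 0 and y'(0) = 4/9 - 6*C1 - 3*C2 = -1. Solving gives C1 = 17/27, C2 = -7/9.

y = -7*exp(-3*t)/9 + 4*exp(3*t)/27 + 17*exp(-6*t)/27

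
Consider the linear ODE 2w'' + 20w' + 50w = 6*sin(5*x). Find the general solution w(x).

Divide through by 2: w'' + 10w' + 25w = 3*sin(5*x).
Characteristic equation r² + 10r + 25 = 0 has discriminant (10)² - 4·(25) = 0, so r = -5 is a repeated root.
Hence w_h = (C1 + C2*x)*exp(-5*x).
Try w_p = A*cos(5*x) + B*sin(5*x). Substituting and equating the coefficients of cos(5x) and sin(5x) gives A = -3/50, B = 0, so w_p = -3*cos(5*x)/50.

w = -3*cos(5*x)/50 + C1*exp(-5*x) + C2*x*exp(-5*x)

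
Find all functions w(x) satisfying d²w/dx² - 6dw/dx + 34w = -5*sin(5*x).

Characteristic equation r² - 6r + 34 = 0 has discriminant (-6)² - 4·(34) = -100 < 0, so r = 3 ± 5i.
Hence w_h = C1*cos(5*x)*exp(3*x) + C2*exp(3*x)*sin(5*x).
Try w_p = A*cos(5*x) + B*sin(5*x). Substituting and equating the coefficients of cos(5x) and sin(5x) gives A = -50/327, B = -5/109, so w_p = -50*cos(5*x)/327 - 5*sin(5*x)/109.

w = -50*cos(5*x)/327 - 5*sin(5*x)/109 + C1*cos(5*x)*exp(3*x) + C2*exp(3*x)*sin(5*x)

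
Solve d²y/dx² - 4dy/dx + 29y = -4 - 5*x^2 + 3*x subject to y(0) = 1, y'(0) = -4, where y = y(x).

Characteristic equation r² - 4r + 29 = 0 has discriminant (-4)² - 4·(29) = -100 < 0, so r = 2 ± 5i.
Hence y_h = C1*cos(5*x)*exp(2*x) + C2*exp(2*x)*sin(5*x).
For the particular solution try y_p = A0 + A1*x + A2*x^2. Substituting and matching coefficients of each power of x gives A0 = -2886/24389, A1 = 47/841, A2 = -5/29, so y_p = -2886/24389 - 5*x^2/29 + 47*x/841.
General solution: y = -2886/24389 - 5*x^2/29 + 47*x/841 + C1*cos(5*x)*exp(2*x) + C2*exp(2*x)*sin(5*x).
Apply the initial conditions: y(0) = -2886/24389 + C1 = 1 and y'(0) = 47/841 + 2*C1 + 5*C2 = -4. Solving gives C1 = 27275/24389, C2 = -153469/121945.

y = -2886/24389 - 5*x**2/29 + 47*x/841 - 153469*exp(2*x)*sin(5*x)/121945 + 27275*cos(5*x)*exp(2*x)/24389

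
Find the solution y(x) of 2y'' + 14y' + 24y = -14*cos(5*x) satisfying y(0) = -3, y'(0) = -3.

y = -489*exp(-3*x)/34 - 245*sin(5*x)/1394 + 91*cos(5*x)/1394 + 464*exp(-4*x)/41

Divide through by 2: y'' + 7y' + 12y = -7*cos(5*x).
Characteristic equation r² + 7r + 12 = 0 factors as (r + 4)(r + 3) = 0, so r = -4, -3.
Hence y_h = C1*exp(-4*x) + C2*exp(-3*x).
Try y_p = A*cos(5*x) + B*sin(5*x). Substituting and equating the coefficients of cos(5x) and sin(5x) gives A = 91/1394, B = -245/1394, so y_p = -245*sin(5*x)/1394 + 91*cos(5*x)/1394.
General solution: y = -245*sin(5*x)/1394 + 91*cos(5*x)/1394 + C1*exp(-4*x) + C2*exp(-3*x).
Apply the initial conditions: y(0) = 91/1394 + C1 + C2 = -3 and y'(0) = -1225/1394 - 4*C1 - 3*C2 = -3. Solving gives C1 = 464/41, C2 = -489/34.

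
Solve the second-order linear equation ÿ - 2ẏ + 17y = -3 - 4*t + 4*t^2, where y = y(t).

Characteristic equation r² - 2r + 17 = 0 has discriminant (-2)² - 4·(17) = -64 < 0, so r = 1 ± 4i.
Hence y_h = C1*cos(4*t)*exp(t) + C2*exp(t)*sin(4*t).
For the particular solution try y_p = A0 + A1*t + A2*t^2. Substituting and matching coefficients of each power of t gives A0 = -1107/4913, A1 = -52/289, A2 = 4/17, so y_p = -1107/4913 - 52*t/289 + 4*t^2/17.

y = -1107/4913 - 52*t/289 + 4*t**2/17 + C1*cos(4*t)*exp(t) + C2*exp(t)*sin(4*t)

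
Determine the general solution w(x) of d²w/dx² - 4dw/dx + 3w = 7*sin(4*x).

Characteristic equation r² - 4r + 3 = 0 factors as (r - 1)(r - 3) = 0, so r = 1, 3.
Hence w_h = C1*exp(x) + C2*exp(3*x).
Try w_p = A*cos(4*x) + B*sin(4*x). Substituting and equating the coefficients of cos(4x) and sin(4x) gives A = 112/425, B = -91/425, so w_p = -91*sin(4*x)/425 + 112*cos(4*x)/425.

w = -91*sin(4*x)/425 + 112*cos(4*x)/425 + C1*exp(x) + C2*exp(3*x)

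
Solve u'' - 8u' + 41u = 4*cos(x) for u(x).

Characteristic equation r² - 8r + 41 = 0 has discriminant (-8)² - 4·(41) = -100 < 0, so r = 4 ± 5i.
Hence u_h = C1*cos(5*x)*exp(4*x) + C2*exp(4*x)*sin(5*x).
Try u_p = A*cos(x) + B*sin(x). Substituting and equating the coefficients of cos(x) and sin(x) gives A = 5/52, B = -1/52, so u_p = -sin(x)/52 + 5*cos(x)/52.

u = -sin(x)/52 + 5*cos(x)/52 + C1*cos(5*x)*exp(4*x) + C2*exp(4*x)*sin(5*x)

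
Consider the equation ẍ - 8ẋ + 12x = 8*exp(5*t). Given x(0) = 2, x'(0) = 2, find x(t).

x = -8*exp(5*t)/3 + 3*exp(6*t)/2 + 19*exp(2*t)/6

Characteristic equation r² - 8r + 12 = 0 factors as (r - 6)(r - 2) = 0, so r = 6, 2.
Hence x_h = C1*exp(6*t) + C2*exp(2*t).
Try x_p = A*exp(5*t). Substituting into the equation and dividing by exp(5*t) gives A = -8/3, so x_p = -8*exp(5*t)/3.
General solution: x = -8*exp(5*t)/3 + C1*exp(6*t) + C2*exp(2*t).
Apply the initial conditions: x(0) = -8/3 + C1 + C2 = 2 and x'(0) = -40/3 + 2*C2 + 6*C1 = 2. Solving gives C1 = 3/2, C2 = 19/6.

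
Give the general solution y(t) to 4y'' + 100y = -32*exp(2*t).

Divide through by 4: y'' + 25y = -8*exp(2*t).
Characteristic equation r² + 25 = 0 has discriminant (0)² - 4·(25) = -100 < 0, so r = ± 5i.
Hence y_h = C1*cos(5*t) + C2*sin(5*t).
Try y_p = A*exp(2*t). Substituting into the equation and dividing by exp(2*t) gives A = -8/29, so y_p = -8*exp(2*t)/29.

y = -8*exp(2*t)/29 + C1*cos(5*t) + C2*sin(5*t)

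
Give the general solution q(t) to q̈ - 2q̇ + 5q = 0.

q = C1*cos(2*t)*exp(t) + C2*exp(t)*sin(2*t)

Characteristic equation r² - 2r + 5 = 0 has discriminant (-2)² - 4·(5) = -16 < 0, so r = 1 ± 2i.
Hence q_h = C1*cos(2*t)*exp(t) + C2*exp(t)*sin(2*t).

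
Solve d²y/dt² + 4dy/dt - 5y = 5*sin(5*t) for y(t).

y = -3*sin(5*t)/26 - cos(5*t)/13 + C1*exp(t) + C2*exp(-5*t)

Characteristic equation r² + 4r - 5 = 0 factors as (r - 1)(r + 5) = 0, so r = 1, -5.
Hence y_h = C1*exp(t) + C2*exp(-5*t).
Try y_p = A*cos(5*t) + B*sin(5*t). Substituting and equating the coefficients of cos(5t) and sin(5t) gives A = -1/13, B = -3/26, so y_p = -3*sin(5*t)/26 - cos(5*t)/13.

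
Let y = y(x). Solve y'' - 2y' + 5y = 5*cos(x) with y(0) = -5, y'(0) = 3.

y = -sin(x)/2 - 6*cos(2*x)*exp(x) + 19*exp(x)*sin(2*x)/4 + cos(x)

Characteristic equation r² - 2r + 5 = 0 has discriminant (-2)² - 4·(5) = -16 < 0, so r = 1 ± 2i.
Hence y_h = C1*cos(2*x)*exp(x) + C2*exp(x)*sin(2*x).
Try y_p = A*cos(x) + B*sin(x). Substituting and equating the coefficients of cos(x) and sin(x) gives A = 1, B = -1/2, so y_p = -sin(x)/2 + cos(x).
General solution: y = -sin(x)/2 + C1*cos(2*x)*exp(x) + C2*exp(x)*sin(2*x) + cos(x).
Apply the initial conditions: y(0) = 1 + C1 = -5 and y'(0) = -1/2 + C1 + 2*C2 = 3. Solving gives C1 = -6, C2 = 19/4.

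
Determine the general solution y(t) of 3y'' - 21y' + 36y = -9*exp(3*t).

Divide through by 3: y'' - 7y' + 12y = -3*exp(3*t).
Characteristic equation r² - 7r + 12 = 0 factors as (r - 3)(r - 4) = 0, so r = 3, 4.
Hence y_h = C1*exp(3*t) + C2*exp(4*t).
Since exp(3*t) solves the homogeneous equation (r = 3 is a root of multiplicity 1), multiply the trial by t. Try y_p = A*t*exp(3*t). Substituting into the equation and dividing by exp(3*t) gives A = 3, so y_p = 3*t*exp(3*t).

y = C1*exp(3*t) + C2*exp(4*t) + 3*t*exp(3*t)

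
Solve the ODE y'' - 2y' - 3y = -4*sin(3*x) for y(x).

y = -2*cos(3*x)/15 + 4*sin(3*x)/15 + C1*exp(-x) + C2*exp(3*x)

Characteristic equation r² - 2r - 3 = 0 factors as (r + 1)(r - 3) = 0, so r = -1, 3.
Hence y_h = C1*exp(-x) + C2*exp(3*x).
Try y_p = A*cos(3*x) + B*sin(3*x). Substituting and equating the coefficients of cos(3x) and sin(3x) gives A = -2/15, B = 4/15, so y_p = -2*cos(3*x)/15 + 4*sin(3*x)/15.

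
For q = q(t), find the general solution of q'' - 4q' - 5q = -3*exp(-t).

q = C1*exp(5*t) + C2*exp(-t) + t*exp(-t)/2

Characteristic equation r² - 4r - 5 = 0 factors as (r - 5)(r + 1) = 0, so r = 5, -1.
Hence q_h = C1*exp(5*t) + C2*exp(-t).
Since exp(-t) solves the homogeneous equation (r = -1 is a root of multiplicity 1), multiply the trial by t. Try q_p = A*t*exp(-t). Substituting into the equation and dividing by exp(-t) gives A = 1/2, so q_p = t*exp(-t)/2.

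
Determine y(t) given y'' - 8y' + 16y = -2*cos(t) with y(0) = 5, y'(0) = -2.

y = -30*cos(t)/289 + 16*sin(t)/289 + 1475*exp(4*t)/289 - 382*t*exp(4*t)/17

Characteristic equation r² - 8r + 16 = 0 has discriminant (-8)² - 4·(16) = 0, so r = 4 is a repeated root.
Hence y_h = (C1 + C2*t)*exp(4*t).
Try y_p = A*cos(t) + B*sin(t). Substituting and equating the coefficients of cos(t) and sin(t) gives A = -30/289, B = 16/289, so y_p = -30*cos(t)/289 + 16*sin(t)/289.
General solution: y = -30*cos(t)/289 + 16*sin(t)/289 + C1*exp(4*t) + C2*t*exp(4*t).
Apply the initial conditions: y(0) = -30/289 + C1 = 5 and y'(0) = 16/289 + C2 + 4*C1 = -2. Solving gives C1 = 1475/289, C2 = -382/17.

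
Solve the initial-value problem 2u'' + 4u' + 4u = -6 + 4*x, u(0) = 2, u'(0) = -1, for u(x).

Divide through by 2: u'' + 2u' + 2u = -3 + 2*x.
Characteristic equation r² + 2r + 2 = 0 has discriminant (2)² - 4·(2) = -4 < 0, so r = -1 ± i.
Hence u_h = C1*cos(x)*exp(-x) + C2*exp(-x)*sin(x).
For the particular solution try u_p = A0 + A1*x. Substituting and matching coefficients of each power of x gives A0 = -5/2, A1 = 1, so u_p = -5/2 + x.
General solution: u = -5/2 + x + C1*cos(x)*exp(-x) + C2*exp(-x)*sin(x).
Apply the initial conditions: u(0) = -5/2 + C1 = 2 and u'(0) = 1 + C2 - C1 = -1. Solving gives C1 = 9/2, C2 = 5/2.

u = -5/2 + x + 5*exp(-x)*sin(x)/2 + 9*cos(x)*exp(-x)/2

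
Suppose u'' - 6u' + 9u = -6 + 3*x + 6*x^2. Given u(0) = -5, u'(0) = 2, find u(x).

Characteristic equation r² - 6r + 9 = 0 has discriminant (-6)² - 4·(9) = 0, so r = 3 is a repeated root.
Hence u_h = (C1 + C2*x)*exp(3*x).
For the particular solution try u_p = A0 + A1*x + A2*x^2. Substituting and matching coefficients of each power of x gives A0 = 0, A1 = 11/9, A2 = 2/3, so u_p = 2*x^2/3 + 11*x/9.
General solution: u = 2*x^2/3 + 11*x/9 + C1*exp(3*x) + C2*x*exp(3*x).
Apply the initial conditions: u(0) = C1 = -5 and u'(0) = 11/9 + C2 + 3*C1 = 2. Solving gives C1 = -5, C2 = 142/9.

u = -5*exp(3*x) + 2*x**2/3 + 11*x/9 + 142*x*exp(3*x)/9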